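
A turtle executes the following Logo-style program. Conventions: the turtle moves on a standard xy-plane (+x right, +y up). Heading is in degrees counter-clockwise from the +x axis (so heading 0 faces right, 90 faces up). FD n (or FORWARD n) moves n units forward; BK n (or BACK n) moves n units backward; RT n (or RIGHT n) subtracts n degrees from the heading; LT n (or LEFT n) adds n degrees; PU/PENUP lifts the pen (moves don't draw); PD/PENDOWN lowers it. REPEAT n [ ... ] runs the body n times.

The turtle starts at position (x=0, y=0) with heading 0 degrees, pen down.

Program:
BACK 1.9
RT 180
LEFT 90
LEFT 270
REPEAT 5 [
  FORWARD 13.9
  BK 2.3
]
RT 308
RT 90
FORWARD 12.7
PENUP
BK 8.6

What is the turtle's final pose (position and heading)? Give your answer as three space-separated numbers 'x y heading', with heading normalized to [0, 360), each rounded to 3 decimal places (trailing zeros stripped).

Answer: -63.131 2.524 142

Derivation:
Executing turtle program step by step:
Start: pos=(0,0), heading=0, pen down
BK 1.9: (0,0) -> (-1.9,0) [heading=0, draw]
RT 180: heading 0 -> 180
LT 90: heading 180 -> 270
LT 270: heading 270 -> 180
REPEAT 5 [
  -- iteration 1/5 --
  FD 13.9: (-1.9,0) -> (-15.8,0) [heading=180, draw]
  BK 2.3: (-15.8,0) -> (-13.5,0) [heading=180, draw]
  -- iteration 2/5 --
  FD 13.9: (-13.5,0) -> (-27.4,0) [heading=180, draw]
  BK 2.3: (-27.4,0) -> (-25.1,0) [heading=180, draw]
  -- iteration 3/5 --
  FD 13.9: (-25.1,0) -> (-39,0) [heading=180, draw]
  BK 2.3: (-39,0) -> (-36.7,0) [heading=180, draw]
  -- iteration 4/5 --
  FD 13.9: (-36.7,0) -> (-50.6,0) [heading=180, draw]
  BK 2.3: (-50.6,0) -> (-48.3,0) [heading=180, draw]
  -- iteration 5/5 --
  FD 13.9: (-48.3,0) -> (-62.2,0) [heading=180, draw]
  BK 2.3: (-62.2,0) -> (-59.9,0) [heading=180, draw]
]
RT 308: heading 180 -> 232
RT 90: heading 232 -> 142
FD 12.7: (-59.9,0) -> (-69.908,7.819) [heading=142, draw]
PU: pen up
BK 8.6: (-69.908,7.819) -> (-63.131,2.524) [heading=142, move]
Final: pos=(-63.131,2.524), heading=142, 12 segment(s) drawn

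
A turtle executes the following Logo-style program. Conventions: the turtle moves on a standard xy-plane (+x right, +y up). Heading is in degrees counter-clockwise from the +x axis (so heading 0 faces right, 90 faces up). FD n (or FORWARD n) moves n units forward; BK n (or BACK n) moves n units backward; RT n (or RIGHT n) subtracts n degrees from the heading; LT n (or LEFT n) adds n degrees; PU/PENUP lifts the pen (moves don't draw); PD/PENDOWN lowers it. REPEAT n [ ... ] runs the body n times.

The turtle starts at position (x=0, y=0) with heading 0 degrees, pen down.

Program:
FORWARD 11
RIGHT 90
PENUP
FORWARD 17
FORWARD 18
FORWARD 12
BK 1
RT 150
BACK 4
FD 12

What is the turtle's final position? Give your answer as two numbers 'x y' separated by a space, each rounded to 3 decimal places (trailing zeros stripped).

Answer: 7 -39.072

Derivation:
Executing turtle program step by step:
Start: pos=(0,0), heading=0, pen down
FD 11: (0,0) -> (11,0) [heading=0, draw]
RT 90: heading 0 -> 270
PU: pen up
FD 17: (11,0) -> (11,-17) [heading=270, move]
FD 18: (11,-17) -> (11,-35) [heading=270, move]
FD 12: (11,-35) -> (11,-47) [heading=270, move]
BK 1: (11,-47) -> (11,-46) [heading=270, move]
RT 150: heading 270 -> 120
BK 4: (11,-46) -> (13,-49.464) [heading=120, move]
FD 12: (13,-49.464) -> (7,-39.072) [heading=120, move]
Final: pos=(7,-39.072), heading=120, 1 segment(s) drawn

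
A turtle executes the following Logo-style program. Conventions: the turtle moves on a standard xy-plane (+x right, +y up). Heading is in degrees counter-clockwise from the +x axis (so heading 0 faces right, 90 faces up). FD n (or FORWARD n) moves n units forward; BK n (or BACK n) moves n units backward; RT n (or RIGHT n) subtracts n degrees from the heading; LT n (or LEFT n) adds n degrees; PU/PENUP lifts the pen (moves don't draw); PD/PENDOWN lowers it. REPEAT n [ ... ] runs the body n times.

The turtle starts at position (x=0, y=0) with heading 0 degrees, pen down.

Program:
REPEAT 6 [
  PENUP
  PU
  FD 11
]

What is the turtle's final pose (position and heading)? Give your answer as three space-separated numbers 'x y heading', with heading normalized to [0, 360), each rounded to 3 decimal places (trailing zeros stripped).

Executing turtle program step by step:
Start: pos=(0,0), heading=0, pen down
REPEAT 6 [
  -- iteration 1/6 --
  PU: pen up
  PU: pen up
  FD 11: (0,0) -> (11,0) [heading=0, move]
  -- iteration 2/6 --
  PU: pen up
  PU: pen up
  FD 11: (11,0) -> (22,0) [heading=0, move]
  -- iteration 3/6 --
  PU: pen up
  PU: pen up
  FD 11: (22,0) -> (33,0) [heading=0, move]
  -- iteration 4/6 --
  PU: pen up
  PU: pen up
  FD 11: (33,0) -> (44,0) [heading=0, move]
  -- iteration 5/6 --
  PU: pen up
  PU: pen up
  FD 11: (44,0) -> (55,0) [heading=0, move]
  -- iteration 6/6 --
  PU: pen up
  PU: pen up
  FD 11: (55,0) -> (66,0) [heading=0, move]
]
Final: pos=(66,0), heading=0, 0 segment(s) drawn

Answer: 66 0 0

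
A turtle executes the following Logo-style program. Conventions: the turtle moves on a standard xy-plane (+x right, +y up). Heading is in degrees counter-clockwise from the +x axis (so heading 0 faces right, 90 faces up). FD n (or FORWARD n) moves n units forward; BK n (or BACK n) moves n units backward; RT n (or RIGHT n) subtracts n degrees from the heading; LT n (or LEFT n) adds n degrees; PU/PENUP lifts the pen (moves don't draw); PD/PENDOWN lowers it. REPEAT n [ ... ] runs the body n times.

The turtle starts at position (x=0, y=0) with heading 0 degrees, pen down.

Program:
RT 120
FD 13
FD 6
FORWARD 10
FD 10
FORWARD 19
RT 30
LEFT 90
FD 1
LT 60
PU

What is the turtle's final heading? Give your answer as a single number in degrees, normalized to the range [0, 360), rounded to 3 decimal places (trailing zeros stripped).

Answer: 0

Derivation:
Executing turtle program step by step:
Start: pos=(0,0), heading=0, pen down
RT 120: heading 0 -> 240
FD 13: (0,0) -> (-6.5,-11.258) [heading=240, draw]
FD 6: (-6.5,-11.258) -> (-9.5,-16.454) [heading=240, draw]
FD 10: (-9.5,-16.454) -> (-14.5,-25.115) [heading=240, draw]
FD 10: (-14.5,-25.115) -> (-19.5,-33.775) [heading=240, draw]
FD 19: (-19.5,-33.775) -> (-29,-50.229) [heading=240, draw]
RT 30: heading 240 -> 210
LT 90: heading 210 -> 300
FD 1: (-29,-50.229) -> (-28.5,-51.095) [heading=300, draw]
LT 60: heading 300 -> 0
PU: pen up
Final: pos=(-28.5,-51.095), heading=0, 6 segment(s) drawn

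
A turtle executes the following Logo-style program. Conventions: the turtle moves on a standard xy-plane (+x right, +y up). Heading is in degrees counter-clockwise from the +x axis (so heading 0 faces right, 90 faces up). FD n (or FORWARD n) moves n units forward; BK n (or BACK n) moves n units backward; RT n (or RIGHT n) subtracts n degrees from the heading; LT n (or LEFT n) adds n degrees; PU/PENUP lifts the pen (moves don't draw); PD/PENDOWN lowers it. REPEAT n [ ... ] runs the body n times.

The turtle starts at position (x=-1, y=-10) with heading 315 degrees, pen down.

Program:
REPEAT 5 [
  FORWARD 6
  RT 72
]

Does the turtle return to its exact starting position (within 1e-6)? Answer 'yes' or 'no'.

Executing turtle program step by step:
Start: pos=(-1,-10), heading=315, pen down
REPEAT 5 [
  -- iteration 1/5 --
  FD 6: (-1,-10) -> (3.243,-14.243) [heading=315, draw]
  RT 72: heading 315 -> 243
  -- iteration 2/5 --
  FD 6: (3.243,-14.243) -> (0.519,-19.589) [heading=243, draw]
  RT 72: heading 243 -> 171
  -- iteration 3/5 --
  FD 6: (0.519,-19.589) -> (-5.407,-18.65) [heading=171, draw]
  RT 72: heading 171 -> 99
  -- iteration 4/5 --
  FD 6: (-5.407,-18.65) -> (-6.346,-12.724) [heading=99, draw]
  RT 72: heading 99 -> 27
  -- iteration 5/5 --
  FD 6: (-6.346,-12.724) -> (-1,-10) [heading=27, draw]
  RT 72: heading 27 -> 315
]
Final: pos=(-1,-10), heading=315, 5 segment(s) drawn

Start position: (-1, -10)
Final position: (-1, -10)
Distance = 0; < 1e-6 -> CLOSED

Answer: yes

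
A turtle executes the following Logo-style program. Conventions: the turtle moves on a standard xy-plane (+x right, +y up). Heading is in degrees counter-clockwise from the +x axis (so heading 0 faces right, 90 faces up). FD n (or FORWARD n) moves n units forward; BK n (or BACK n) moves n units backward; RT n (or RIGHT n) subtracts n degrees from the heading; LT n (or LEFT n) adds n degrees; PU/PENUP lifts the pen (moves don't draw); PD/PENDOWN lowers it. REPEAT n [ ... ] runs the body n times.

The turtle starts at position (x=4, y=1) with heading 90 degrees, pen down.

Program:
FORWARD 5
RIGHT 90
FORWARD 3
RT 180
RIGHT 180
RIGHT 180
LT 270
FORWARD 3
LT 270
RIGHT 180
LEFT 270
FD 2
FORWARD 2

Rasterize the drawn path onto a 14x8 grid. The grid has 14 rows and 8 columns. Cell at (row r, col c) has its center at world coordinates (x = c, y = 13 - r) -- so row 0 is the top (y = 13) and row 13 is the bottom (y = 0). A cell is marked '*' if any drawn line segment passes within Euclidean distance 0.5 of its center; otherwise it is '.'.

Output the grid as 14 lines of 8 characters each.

Answer: .......*
.......*
.......*
.......*
.......*
.......*
.......*
....****
....*...
....*...
....*...
....*...
....*...
........

Derivation:
Segment 0: (4,1) -> (4,6)
Segment 1: (4,6) -> (7,6)
Segment 2: (7,6) -> (7,9)
Segment 3: (7,9) -> (7,11)
Segment 4: (7,11) -> (7,13)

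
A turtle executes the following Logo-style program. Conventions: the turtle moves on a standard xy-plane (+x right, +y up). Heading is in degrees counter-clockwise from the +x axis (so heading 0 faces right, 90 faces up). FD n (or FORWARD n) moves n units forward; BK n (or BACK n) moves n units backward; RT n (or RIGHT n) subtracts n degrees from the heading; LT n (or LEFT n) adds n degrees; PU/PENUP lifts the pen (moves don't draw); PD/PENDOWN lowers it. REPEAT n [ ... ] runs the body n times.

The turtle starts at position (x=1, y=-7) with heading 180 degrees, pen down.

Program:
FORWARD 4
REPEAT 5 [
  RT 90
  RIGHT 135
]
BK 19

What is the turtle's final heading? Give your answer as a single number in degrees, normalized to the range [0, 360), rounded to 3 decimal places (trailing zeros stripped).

Executing turtle program step by step:
Start: pos=(1,-7), heading=180, pen down
FD 4: (1,-7) -> (-3,-7) [heading=180, draw]
REPEAT 5 [
  -- iteration 1/5 --
  RT 90: heading 180 -> 90
  RT 135: heading 90 -> 315
  -- iteration 2/5 --
  RT 90: heading 315 -> 225
  RT 135: heading 225 -> 90
  -- iteration 3/5 --
  RT 90: heading 90 -> 0
  RT 135: heading 0 -> 225
  -- iteration 4/5 --
  RT 90: heading 225 -> 135
  RT 135: heading 135 -> 0
  -- iteration 5/5 --
  RT 90: heading 0 -> 270
  RT 135: heading 270 -> 135
]
BK 19: (-3,-7) -> (10.435,-20.435) [heading=135, draw]
Final: pos=(10.435,-20.435), heading=135, 2 segment(s) drawn

Answer: 135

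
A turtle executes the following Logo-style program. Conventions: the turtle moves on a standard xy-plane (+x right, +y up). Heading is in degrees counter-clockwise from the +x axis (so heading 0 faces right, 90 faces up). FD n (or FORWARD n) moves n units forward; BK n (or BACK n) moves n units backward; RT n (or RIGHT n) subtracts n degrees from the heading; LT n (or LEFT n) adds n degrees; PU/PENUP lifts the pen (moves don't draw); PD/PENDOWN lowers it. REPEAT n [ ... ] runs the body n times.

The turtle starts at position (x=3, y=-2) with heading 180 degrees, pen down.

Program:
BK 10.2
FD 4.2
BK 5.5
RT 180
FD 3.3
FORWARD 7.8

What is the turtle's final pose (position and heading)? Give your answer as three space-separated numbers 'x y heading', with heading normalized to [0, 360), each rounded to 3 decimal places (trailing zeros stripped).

Executing turtle program step by step:
Start: pos=(3,-2), heading=180, pen down
BK 10.2: (3,-2) -> (13.2,-2) [heading=180, draw]
FD 4.2: (13.2,-2) -> (9,-2) [heading=180, draw]
BK 5.5: (9,-2) -> (14.5,-2) [heading=180, draw]
RT 180: heading 180 -> 0
FD 3.3: (14.5,-2) -> (17.8,-2) [heading=0, draw]
FD 7.8: (17.8,-2) -> (25.6,-2) [heading=0, draw]
Final: pos=(25.6,-2), heading=0, 5 segment(s) drawn

Answer: 25.6 -2 0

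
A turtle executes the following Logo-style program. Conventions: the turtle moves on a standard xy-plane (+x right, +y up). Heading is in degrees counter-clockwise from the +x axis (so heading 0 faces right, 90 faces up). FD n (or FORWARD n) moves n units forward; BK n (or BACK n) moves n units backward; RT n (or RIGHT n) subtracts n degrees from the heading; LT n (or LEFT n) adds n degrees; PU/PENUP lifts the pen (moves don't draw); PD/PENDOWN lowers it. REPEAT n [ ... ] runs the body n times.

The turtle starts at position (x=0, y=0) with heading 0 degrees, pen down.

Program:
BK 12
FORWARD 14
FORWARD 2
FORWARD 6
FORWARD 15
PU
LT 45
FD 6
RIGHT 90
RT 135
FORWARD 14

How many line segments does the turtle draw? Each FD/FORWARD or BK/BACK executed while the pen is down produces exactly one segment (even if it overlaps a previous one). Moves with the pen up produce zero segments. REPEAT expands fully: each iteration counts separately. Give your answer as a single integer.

Answer: 5

Derivation:
Executing turtle program step by step:
Start: pos=(0,0), heading=0, pen down
BK 12: (0,0) -> (-12,0) [heading=0, draw]
FD 14: (-12,0) -> (2,0) [heading=0, draw]
FD 2: (2,0) -> (4,0) [heading=0, draw]
FD 6: (4,0) -> (10,0) [heading=0, draw]
FD 15: (10,0) -> (25,0) [heading=0, draw]
PU: pen up
LT 45: heading 0 -> 45
FD 6: (25,0) -> (29.243,4.243) [heading=45, move]
RT 90: heading 45 -> 315
RT 135: heading 315 -> 180
FD 14: (29.243,4.243) -> (15.243,4.243) [heading=180, move]
Final: pos=(15.243,4.243), heading=180, 5 segment(s) drawn
Segments drawn: 5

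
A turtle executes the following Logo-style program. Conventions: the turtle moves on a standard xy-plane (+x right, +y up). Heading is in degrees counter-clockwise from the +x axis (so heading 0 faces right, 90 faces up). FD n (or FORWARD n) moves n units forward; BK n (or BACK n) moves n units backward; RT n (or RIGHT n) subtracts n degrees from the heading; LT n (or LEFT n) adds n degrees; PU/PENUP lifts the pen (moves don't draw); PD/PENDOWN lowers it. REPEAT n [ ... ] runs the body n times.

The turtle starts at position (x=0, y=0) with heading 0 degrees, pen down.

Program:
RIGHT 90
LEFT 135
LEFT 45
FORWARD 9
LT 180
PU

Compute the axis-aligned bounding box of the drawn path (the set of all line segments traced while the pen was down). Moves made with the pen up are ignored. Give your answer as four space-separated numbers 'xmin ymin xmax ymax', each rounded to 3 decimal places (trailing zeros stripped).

Executing turtle program step by step:
Start: pos=(0,0), heading=0, pen down
RT 90: heading 0 -> 270
LT 135: heading 270 -> 45
LT 45: heading 45 -> 90
FD 9: (0,0) -> (0,9) [heading=90, draw]
LT 180: heading 90 -> 270
PU: pen up
Final: pos=(0,9), heading=270, 1 segment(s) drawn

Segment endpoints: x in {0, 0}, y in {0, 9}
xmin=0, ymin=0, xmax=0, ymax=9

Answer: 0 0 0 9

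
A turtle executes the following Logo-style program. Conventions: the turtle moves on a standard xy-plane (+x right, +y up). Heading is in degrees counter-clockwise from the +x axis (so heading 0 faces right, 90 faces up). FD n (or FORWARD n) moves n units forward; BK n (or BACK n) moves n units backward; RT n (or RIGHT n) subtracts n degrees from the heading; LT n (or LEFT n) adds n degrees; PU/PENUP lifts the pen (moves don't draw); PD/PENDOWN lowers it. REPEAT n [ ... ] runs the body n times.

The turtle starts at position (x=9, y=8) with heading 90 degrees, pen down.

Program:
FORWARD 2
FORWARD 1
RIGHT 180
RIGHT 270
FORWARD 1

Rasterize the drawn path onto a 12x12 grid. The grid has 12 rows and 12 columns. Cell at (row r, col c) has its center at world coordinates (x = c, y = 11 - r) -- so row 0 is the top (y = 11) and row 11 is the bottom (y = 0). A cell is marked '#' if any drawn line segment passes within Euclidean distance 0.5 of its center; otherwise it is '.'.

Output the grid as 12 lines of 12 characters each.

Answer: .........##.
.........#..
.........#..
.........#..
............
............
............
............
............
............
............
............

Derivation:
Segment 0: (9,8) -> (9,10)
Segment 1: (9,10) -> (9,11)
Segment 2: (9,11) -> (10,11)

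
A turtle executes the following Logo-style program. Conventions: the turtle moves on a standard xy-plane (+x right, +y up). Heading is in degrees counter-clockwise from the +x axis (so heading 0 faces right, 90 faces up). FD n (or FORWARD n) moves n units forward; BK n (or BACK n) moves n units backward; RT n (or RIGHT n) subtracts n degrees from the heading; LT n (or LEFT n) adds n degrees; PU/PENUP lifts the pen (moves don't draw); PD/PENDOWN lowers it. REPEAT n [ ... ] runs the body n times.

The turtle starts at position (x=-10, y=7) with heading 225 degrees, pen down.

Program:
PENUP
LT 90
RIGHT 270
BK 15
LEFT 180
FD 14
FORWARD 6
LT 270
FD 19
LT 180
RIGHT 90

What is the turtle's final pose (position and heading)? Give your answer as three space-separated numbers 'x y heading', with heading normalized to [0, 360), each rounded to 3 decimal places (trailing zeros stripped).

Answer: -48.184 -4.314 225

Derivation:
Executing turtle program step by step:
Start: pos=(-10,7), heading=225, pen down
PU: pen up
LT 90: heading 225 -> 315
RT 270: heading 315 -> 45
BK 15: (-10,7) -> (-20.607,-3.607) [heading=45, move]
LT 180: heading 45 -> 225
FD 14: (-20.607,-3.607) -> (-30.506,-13.506) [heading=225, move]
FD 6: (-30.506,-13.506) -> (-34.749,-17.749) [heading=225, move]
LT 270: heading 225 -> 135
FD 19: (-34.749,-17.749) -> (-48.184,-4.314) [heading=135, move]
LT 180: heading 135 -> 315
RT 90: heading 315 -> 225
Final: pos=(-48.184,-4.314), heading=225, 0 segment(s) drawn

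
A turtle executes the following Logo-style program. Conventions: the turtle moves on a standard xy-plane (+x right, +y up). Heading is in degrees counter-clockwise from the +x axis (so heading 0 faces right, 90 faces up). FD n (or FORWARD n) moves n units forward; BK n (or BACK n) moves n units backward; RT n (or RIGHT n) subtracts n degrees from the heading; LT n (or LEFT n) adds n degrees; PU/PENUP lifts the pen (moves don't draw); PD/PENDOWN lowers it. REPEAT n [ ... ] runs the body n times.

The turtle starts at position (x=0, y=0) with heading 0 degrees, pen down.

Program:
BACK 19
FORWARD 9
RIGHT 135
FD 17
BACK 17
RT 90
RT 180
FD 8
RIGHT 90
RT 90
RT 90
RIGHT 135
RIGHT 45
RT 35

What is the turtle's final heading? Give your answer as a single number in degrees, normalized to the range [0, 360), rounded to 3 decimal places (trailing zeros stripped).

Executing turtle program step by step:
Start: pos=(0,0), heading=0, pen down
BK 19: (0,0) -> (-19,0) [heading=0, draw]
FD 9: (-19,0) -> (-10,0) [heading=0, draw]
RT 135: heading 0 -> 225
FD 17: (-10,0) -> (-22.021,-12.021) [heading=225, draw]
BK 17: (-22.021,-12.021) -> (-10,0) [heading=225, draw]
RT 90: heading 225 -> 135
RT 180: heading 135 -> 315
FD 8: (-10,0) -> (-4.343,-5.657) [heading=315, draw]
RT 90: heading 315 -> 225
RT 90: heading 225 -> 135
RT 90: heading 135 -> 45
RT 135: heading 45 -> 270
RT 45: heading 270 -> 225
RT 35: heading 225 -> 190
Final: pos=(-4.343,-5.657), heading=190, 5 segment(s) drawn

Answer: 190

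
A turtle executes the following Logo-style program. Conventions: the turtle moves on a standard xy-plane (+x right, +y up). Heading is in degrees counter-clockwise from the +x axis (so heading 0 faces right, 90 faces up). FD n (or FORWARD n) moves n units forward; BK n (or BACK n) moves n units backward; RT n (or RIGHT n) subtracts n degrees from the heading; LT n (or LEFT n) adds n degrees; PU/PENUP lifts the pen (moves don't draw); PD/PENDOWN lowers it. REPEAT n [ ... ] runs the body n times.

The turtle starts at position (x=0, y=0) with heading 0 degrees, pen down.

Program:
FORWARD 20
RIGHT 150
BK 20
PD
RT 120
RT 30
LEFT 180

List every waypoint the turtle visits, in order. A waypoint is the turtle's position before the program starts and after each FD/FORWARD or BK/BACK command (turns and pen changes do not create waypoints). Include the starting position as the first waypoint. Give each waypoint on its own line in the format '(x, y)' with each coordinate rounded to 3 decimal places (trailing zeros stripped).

Answer: (0, 0)
(20, 0)
(37.321, 10)

Derivation:
Executing turtle program step by step:
Start: pos=(0,0), heading=0, pen down
FD 20: (0,0) -> (20,0) [heading=0, draw]
RT 150: heading 0 -> 210
BK 20: (20,0) -> (37.321,10) [heading=210, draw]
PD: pen down
RT 120: heading 210 -> 90
RT 30: heading 90 -> 60
LT 180: heading 60 -> 240
Final: pos=(37.321,10), heading=240, 2 segment(s) drawn
Waypoints (3 total):
(0, 0)
(20, 0)
(37.321, 10)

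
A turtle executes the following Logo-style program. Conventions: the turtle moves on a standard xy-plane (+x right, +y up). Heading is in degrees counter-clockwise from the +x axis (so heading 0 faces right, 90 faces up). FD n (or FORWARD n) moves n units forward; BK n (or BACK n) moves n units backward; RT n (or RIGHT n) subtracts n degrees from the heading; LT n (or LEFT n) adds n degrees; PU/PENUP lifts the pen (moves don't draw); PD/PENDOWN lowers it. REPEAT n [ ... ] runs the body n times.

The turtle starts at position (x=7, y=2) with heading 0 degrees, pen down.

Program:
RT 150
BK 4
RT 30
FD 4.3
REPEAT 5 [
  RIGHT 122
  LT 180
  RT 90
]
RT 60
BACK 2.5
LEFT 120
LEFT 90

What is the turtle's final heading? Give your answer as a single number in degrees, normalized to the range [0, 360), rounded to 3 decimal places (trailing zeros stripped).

Executing turtle program step by step:
Start: pos=(7,2), heading=0, pen down
RT 150: heading 0 -> 210
BK 4: (7,2) -> (10.464,4) [heading=210, draw]
RT 30: heading 210 -> 180
FD 4.3: (10.464,4) -> (6.164,4) [heading=180, draw]
REPEAT 5 [
  -- iteration 1/5 --
  RT 122: heading 180 -> 58
  LT 180: heading 58 -> 238
  RT 90: heading 238 -> 148
  -- iteration 2/5 --
  RT 122: heading 148 -> 26
  LT 180: heading 26 -> 206
  RT 90: heading 206 -> 116
  -- iteration 3/5 --
  RT 122: heading 116 -> 354
  LT 180: heading 354 -> 174
  RT 90: heading 174 -> 84
  -- iteration 4/5 --
  RT 122: heading 84 -> 322
  LT 180: heading 322 -> 142
  RT 90: heading 142 -> 52
  -- iteration 5/5 --
  RT 122: heading 52 -> 290
  LT 180: heading 290 -> 110
  RT 90: heading 110 -> 20
]
RT 60: heading 20 -> 320
BK 2.5: (6.164,4) -> (4.249,5.607) [heading=320, draw]
LT 120: heading 320 -> 80
LT 90: heading 80 -> 170
Final: pos=(4.249,5.607), heading=170, 3 segment(s) drawn

Answer: 170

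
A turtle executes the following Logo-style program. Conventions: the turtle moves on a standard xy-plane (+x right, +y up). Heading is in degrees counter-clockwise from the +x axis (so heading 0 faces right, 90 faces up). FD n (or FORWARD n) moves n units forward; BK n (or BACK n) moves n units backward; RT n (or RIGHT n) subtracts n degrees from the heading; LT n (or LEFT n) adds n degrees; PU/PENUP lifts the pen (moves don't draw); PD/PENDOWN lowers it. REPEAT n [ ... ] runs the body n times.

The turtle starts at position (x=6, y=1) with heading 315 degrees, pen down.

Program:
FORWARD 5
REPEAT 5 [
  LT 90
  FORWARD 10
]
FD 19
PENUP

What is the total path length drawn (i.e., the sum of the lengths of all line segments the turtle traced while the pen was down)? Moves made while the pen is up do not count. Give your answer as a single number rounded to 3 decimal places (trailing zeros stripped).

Executing turtle program step by step:
Start: pos=(6,1), heading=315, pen down
FD 5: (6,1) -> (9.536,-2.536) [heading=315, draw]
REPEAT 5 [
  -- iteration 1/5 --
  LT 90: heading 315 -> 45
  FD 10: (9.536,-2.536) -> (16.607,4.536) [heading=45, draw]
  -- iteration 2/5 --
  LT 90: heading 45 -> 135
  FD 10: (16.607,4.536) -> (9.536,11.607) [heading=135, draw]
  -- iteration 3/5 --
  LT 90: heading 135 -> 225
  FD 10: (9.536,11.607) -> (2.464,4.536) [heading=225, draw]
  -- iteration 4/5 --
  LT 90: heading 225 -> 315
  FD 10: (2.464,4.536) -> (9.536,-2.536) [heading=315, draw]
  -- iteration 5/5 --
  LT 90: heading 315 -> 45
  FD 10: (9.536,-2.536) -> (16.607,4.536) [heading=45, draw]
]
FD 19: (16.607,4.536) -> (30.042,17.971) [heading=45, draw]
PU: pen up
Final: pos=(30.042,17.971), heading=45, 7 segment(s) drawn

Segment lengths:
  seg 1: (6,1) -> (9.536,-2.536), length = 5
  seg 2: (9.536,-2.536) -> (16.607,4.536), length = 10
  seg 3: (16.607,4.536) -> (9.536,11.607), length = 10
  seg 4: (9.536,11.607) -> (2.464,4.536), length = 10
  seg 5: (2.464,4.536) -> (9.536,-2.536), length = 10
  seg 6: (9.536,-2.536) -> (16.607,4.536), length = 10
  seg 7: (16.607,4.536) -> (30.042,17.971), length = 19
Total = 74

Answer: 74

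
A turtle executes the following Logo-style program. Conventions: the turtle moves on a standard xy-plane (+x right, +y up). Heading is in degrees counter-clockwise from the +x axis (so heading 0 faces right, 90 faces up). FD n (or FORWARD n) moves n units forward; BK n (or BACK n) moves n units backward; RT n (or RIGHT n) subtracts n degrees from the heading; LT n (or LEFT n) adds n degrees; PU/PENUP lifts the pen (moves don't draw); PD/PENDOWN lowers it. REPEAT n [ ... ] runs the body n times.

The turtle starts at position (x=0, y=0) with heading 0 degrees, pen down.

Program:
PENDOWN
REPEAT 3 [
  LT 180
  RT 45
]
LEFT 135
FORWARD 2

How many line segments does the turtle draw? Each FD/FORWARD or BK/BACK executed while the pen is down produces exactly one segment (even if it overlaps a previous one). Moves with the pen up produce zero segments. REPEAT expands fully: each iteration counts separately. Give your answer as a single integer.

Executing turtle program step by step:
Start: pos=(0,0), heading=0, pen down
PD: pen down
REPEAT 3 [
  -- iteration 1/3 --
  LT 180: heading 0 -> 180
  RT 45: heading 180 -> 135
  -- iteration 2/3 --
  LT 180: heading 135 -> 315
  RT 45: heading 315 -> 270
  -- iteration 3/3 --
  LT 180: heading 270 -> 90
  RT 45: heading 90 -> 45
]
LT 135: heading 45 -> 180
FD 2: (0,0) -> (-2,0) [heading=180, draw]
Final: pos=(-2,0), heading=180, 1 segment(s) drawn
Segments drawn: 1

Answer: 1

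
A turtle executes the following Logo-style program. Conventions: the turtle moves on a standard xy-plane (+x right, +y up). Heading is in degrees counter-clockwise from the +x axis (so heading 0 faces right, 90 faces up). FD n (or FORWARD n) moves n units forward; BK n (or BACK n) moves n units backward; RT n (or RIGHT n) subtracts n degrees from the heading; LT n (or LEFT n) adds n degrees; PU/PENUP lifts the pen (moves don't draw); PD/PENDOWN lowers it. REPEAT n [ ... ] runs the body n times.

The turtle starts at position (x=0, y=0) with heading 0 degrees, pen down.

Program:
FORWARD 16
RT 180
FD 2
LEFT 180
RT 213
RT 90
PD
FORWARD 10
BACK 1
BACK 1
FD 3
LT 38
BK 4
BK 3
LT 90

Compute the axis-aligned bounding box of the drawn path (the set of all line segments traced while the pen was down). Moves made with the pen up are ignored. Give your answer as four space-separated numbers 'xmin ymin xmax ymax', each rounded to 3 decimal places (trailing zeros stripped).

Executing turtle program step by step:
Start: pos=(0,0), heading=0, pen down
FD 16: (0,0) -> (16,0) [heading=0, draw]
RT 180: heading 0 -> 180
FD 2: (16,0) -> (14,0) [heading=180, draw]
LT 180: heading 180 -> 0
RT 213: heading 0 -> 147
RT 90: heading 147 -> 57
PD: pen down
FD 10: (14,0) -> (19.446,8.387) [heading=57, draw]
BK 1: (19.446,8.387) -> (18.902,7.548) [heading=57, draw]
BK 1: (18.902,7.548) -> (18.357,6.709) [heading=57, draw]
FD 3: (18.357,6.709) -> (19.991,9.225) [heading=57, draw]
LT 38: heading 57 -> 95
BK 4: (19.991,9.225) -> (20.34,5.241) [heading=95, draw]
BK 3: (20.34,5.241) -> (20.601,2.252) [heading=95, draw]
LT 90: heading 95 -> 185
Final: pos=(20.601,2.252), heading=185, 8 segment(s) drawn

Segment endpoints: x in {0, 14, 16, 18.357, 18.902, 19.446, 19.991, 20.34, 20.601}, y in {0, 0, 2.252, 5.241, 6.709, 7.548, 8.387, 9.225}
xmin=0, ymin=0, xmax=20.601, ymax=9.225

Answer: 0 0 20.601 9.225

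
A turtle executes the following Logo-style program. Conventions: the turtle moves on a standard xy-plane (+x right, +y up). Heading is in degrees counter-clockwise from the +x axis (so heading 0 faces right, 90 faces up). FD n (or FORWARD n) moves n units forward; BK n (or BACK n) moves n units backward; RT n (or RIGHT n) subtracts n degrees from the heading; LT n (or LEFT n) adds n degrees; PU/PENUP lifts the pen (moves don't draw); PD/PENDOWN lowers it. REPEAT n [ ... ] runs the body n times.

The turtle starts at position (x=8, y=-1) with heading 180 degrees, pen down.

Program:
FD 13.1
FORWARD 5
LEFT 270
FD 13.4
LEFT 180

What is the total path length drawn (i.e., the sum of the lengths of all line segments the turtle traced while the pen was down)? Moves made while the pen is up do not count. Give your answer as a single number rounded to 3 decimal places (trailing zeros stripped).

Answer: 31.5

Derivation:
Executing turtle program step by step:
Start: pos=(8,-1), heading=180, pen down
FD 13.1: (8,-1) -> (-5.1,-1) [heading=180, draw]
FD 5: (-5.1,-1) -> (-10.1,-1) [heading=180, draw]
LT 270: heading 180 -> 90
FD 13.4: (-10.1,-1) -> (-10.1,12.4) [heading=90, draw]
LT 180: heading 90 -> 270
Final: pos=(-10.1,12.4), heading=270, 3 segment(s) drawn

Segment lengths:
  seg 1: (8,-1) -> (-5.1,-1), length = 13.1
  seg 2: (-5.1,-1) -> (-10.1,-1), length = 5
  seg 3: (-10.1,-1) -> (-10.1,12.4), length = 13.4
Total = 31.5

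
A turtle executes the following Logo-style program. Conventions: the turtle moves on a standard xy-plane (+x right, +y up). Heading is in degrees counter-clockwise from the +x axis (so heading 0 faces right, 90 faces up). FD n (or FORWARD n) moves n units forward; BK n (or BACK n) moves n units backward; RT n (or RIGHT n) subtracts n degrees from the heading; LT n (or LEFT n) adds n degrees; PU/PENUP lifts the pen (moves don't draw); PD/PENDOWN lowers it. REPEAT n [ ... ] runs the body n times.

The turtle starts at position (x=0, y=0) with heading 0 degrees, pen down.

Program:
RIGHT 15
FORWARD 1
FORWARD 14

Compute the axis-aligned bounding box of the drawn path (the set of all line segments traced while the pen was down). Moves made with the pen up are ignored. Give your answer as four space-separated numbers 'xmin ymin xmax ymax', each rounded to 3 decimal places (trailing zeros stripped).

Executing turtle program step by step:
Start: pos=(0,0), heading=0, pen down
RT 15: heading 0 -> 345
FD 1: (0,0) -> (0.966,-0.259) [heading=345, draw]
FD 14: (0.966,-0.259) -> (14.489,-3.882) [heading=345, draw]
Final: pos=(14.489,-3.882), heading=345, 2 segment(s) drawn

Segment endpoints: x in {0, 0.966, 14.489}, y in {-3.882, -0.259, 0}
xmin=0, ymin=-3.882, xmax=14.489, ymax=0

Answer: 0 -3.882 14.489 0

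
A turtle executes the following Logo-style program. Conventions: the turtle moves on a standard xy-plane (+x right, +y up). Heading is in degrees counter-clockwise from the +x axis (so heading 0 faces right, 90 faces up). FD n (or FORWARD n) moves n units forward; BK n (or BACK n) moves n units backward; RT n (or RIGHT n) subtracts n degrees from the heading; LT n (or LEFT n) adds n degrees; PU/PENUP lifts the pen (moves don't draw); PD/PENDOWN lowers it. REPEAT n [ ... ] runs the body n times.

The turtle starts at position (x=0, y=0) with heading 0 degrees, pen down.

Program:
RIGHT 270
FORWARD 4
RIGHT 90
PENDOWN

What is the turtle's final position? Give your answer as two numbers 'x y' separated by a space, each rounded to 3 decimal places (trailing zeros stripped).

Executing turtle program step by step:
Start: pos=(0,0), heading=0, pen down
RT 270: heading 0 -> 90
FD 4: (0,0) -> (0,4) [heading=90, draw]
RT 90: heading 90 -> 0
PD: pen down
Final: pos=(0,4), heading=0, 1 segment(s) drawn

Answer: 0 4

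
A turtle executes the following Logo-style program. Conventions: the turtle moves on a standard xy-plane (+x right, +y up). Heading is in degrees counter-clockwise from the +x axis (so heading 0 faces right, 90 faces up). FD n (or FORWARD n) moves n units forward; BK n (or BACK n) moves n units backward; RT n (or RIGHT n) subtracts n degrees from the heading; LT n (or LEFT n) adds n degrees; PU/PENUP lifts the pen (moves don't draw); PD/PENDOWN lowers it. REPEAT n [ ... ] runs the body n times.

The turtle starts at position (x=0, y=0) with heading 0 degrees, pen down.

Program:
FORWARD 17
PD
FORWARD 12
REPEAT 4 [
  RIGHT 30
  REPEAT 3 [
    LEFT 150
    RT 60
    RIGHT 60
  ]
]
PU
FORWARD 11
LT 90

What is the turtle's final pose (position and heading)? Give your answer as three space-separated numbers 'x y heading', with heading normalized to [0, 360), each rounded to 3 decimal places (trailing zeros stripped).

Executing turtle program step by step:
Start: pos=(0,0), heading=0, pen down
FD 17: (0,0) -> (17,0) [heading=0, draw]
PD: pen down
FD 12: (17,0) -> (29,0) [heading=0, draw]
REPEAT 4 [
  -- iteration 1/4 --
  RT 30: heading 0 -> 330
  REPEAT 3 [
    -- iteration 1/3 --
    LT 150: heading 330 -> 120
    RT 60: heading 120 -> 60
    RT 60: heading 60 -> 0
    -- iteration 2/3 --
    LT 150: heading 0 -> 150
    RT 60: heading 150 -> 90
    RT 60: heading 90 -> 30
    -- iteration 3/3 --
    LT 150: heading 30 -> 180
    RT 60: heading 180 -> 120
    RT 60: heading 120 -> 60
  ]
  -- iteration 2/4 --
  RT 30: heading 60 -> 30
  REPEAT 3 [
    -- iteration 1/3 --
    LT 150: heading 30 -> 180
    RT 60: heading 180 -> 120
    RT 60: heading 120 -> 60
    -- iteration 2/3 --
    LT 150: heading 60 -> 210
    RT 60: heading 210 -> 150
    RT 60: heading 150 -> 90
    -- iteration 3/3 --
    LT 150: heading 90 -> 240
    RT 60: heading 240 -> 180
    RT 60: heading 180 -> 120
  ]
  -- iteration 3/4 --
  RT 30: heading 120 -> 90
  REPEAT 3 [
    -- iteration 1/3 --
    LT 150: heading 90 -> 240
    RT 60: heading 240 -> 180
    RT 60: heading 180 -> 120
    -- iteration 2/3 --
    LT 150: heading 120 -> 270
    RT 60: heading 270 -> 210
    RT 60: heading 210 -> 150
    -- iteration 3/3 --
    LT 150: heading 150 -> 300
    RT 60: heading 300 -> 240
    RT 60: heading 240 -> 180
  ]
  -- iteration 4/4 --
  RT 30: heading 180 -> 150
  REPEAT 3 [
    -- iteration 1/3 --
    LT 150: heading 150 -> 300
    RT 60: heading 300 -> 240
    RT 60: heading 240 -> 180
    -- iteration 2/3 --
    LT 150: heading 180 -> 330
    RT 60: heading 330 -> 270
    RT 60: heading 270 -> 210
    -- iteration 3/3 --
    LT 150: heading 210 -> 0
    RT 60: heading 0 -> 300
    RT 60: heading 300 -> 240
  ]
]
PU: pen up
FD 11: (29,0) -> (23.5,-9.526) [heading=240, move]
LT 90: heading 240 -> 330
Final: pos=(23.5,-9.526), heading=330, 2 segment(s) drawn

Answer: 23.5 -9.526 330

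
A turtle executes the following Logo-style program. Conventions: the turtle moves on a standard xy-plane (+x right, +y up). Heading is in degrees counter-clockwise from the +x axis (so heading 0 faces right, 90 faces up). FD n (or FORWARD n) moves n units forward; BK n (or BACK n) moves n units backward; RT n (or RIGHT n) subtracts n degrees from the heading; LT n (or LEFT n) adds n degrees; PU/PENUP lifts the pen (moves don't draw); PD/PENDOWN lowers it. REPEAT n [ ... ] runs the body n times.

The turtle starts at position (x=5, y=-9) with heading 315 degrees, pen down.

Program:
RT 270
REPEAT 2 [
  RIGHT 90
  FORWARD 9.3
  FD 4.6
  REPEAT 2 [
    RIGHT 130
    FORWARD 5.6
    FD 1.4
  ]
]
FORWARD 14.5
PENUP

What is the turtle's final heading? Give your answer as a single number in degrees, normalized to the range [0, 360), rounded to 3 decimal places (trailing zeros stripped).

Executing turtle program step by step:
Start: pos=(5,-9), heading=315, pen down
RT 270: heading 315 -> 45
REPEAT 2 [
  -- iteration 1/2 --
  RT 90: heading 45 -> 315
  FD 9.3: (5,-9) -> (11.576,-15.576) [heading=315, draw]
  FD 4.6: (11.576,-15.576) -> (14.829,-18.829) [heading=315, draw]
  REPEAT 2 [
    -- iteration 1/2 --
    RT 130: heading 315 -> 185
    FD 5.6: (14.829,-18.829) -> (9.25,-19.317) [heading=185, draw]
    FD 1.4: (9.25,-19.317) -> (7.855,-19.439) [heading=185, draw]
    -- iteration 2/2 --
    RT 130: heading 185 -> 55
    FD 5.6: (7.855,-19.439) -> (11.067,-14.852) [heading=55, draw]
    FD 1.4: (11.067,-14.852) -> (11.87,-13.705) [heading=55, draw]
  ]
  -- iteration 2/2 --
  RT 90: heading 55 -> 325
  FD 9.3: (11.87,-13.705) -> (19.489,-19.039) [heading=325, draw]
  FD 4.6: (19.489,-19.039) -> (23.257,-21.678) [heading=325, draw]
  REPEAT 2 [
    -- iteration 1/2 --
    RT 130: heading 325 -> 195
    FD 5.6: (23.257,-21.678) -> (17.847,-23.127) [heading=195, draw]
    FD 1.4: (17.847,-23.127) -> (16.495,-23.489) [heading=195, draw]
    -- iteration 2/2 --
    RT 130: heading 195 -> 65
    FD 5.6: (16.495,-23.489) -> (18.862,-18.414) [heading=65, draw]
    FD 1.4: (18.862,-18.414) -> (19.454,-17.145) [heading=65, draw]
  ]
]
FD 14.5: (19.454,-17.145) -> (25.581,-4.004) [heading=65, draw]
PU: pen up
Final: pos=(25.581,-4.004), heading=65, 13 segment(s) drawn

Answer: 65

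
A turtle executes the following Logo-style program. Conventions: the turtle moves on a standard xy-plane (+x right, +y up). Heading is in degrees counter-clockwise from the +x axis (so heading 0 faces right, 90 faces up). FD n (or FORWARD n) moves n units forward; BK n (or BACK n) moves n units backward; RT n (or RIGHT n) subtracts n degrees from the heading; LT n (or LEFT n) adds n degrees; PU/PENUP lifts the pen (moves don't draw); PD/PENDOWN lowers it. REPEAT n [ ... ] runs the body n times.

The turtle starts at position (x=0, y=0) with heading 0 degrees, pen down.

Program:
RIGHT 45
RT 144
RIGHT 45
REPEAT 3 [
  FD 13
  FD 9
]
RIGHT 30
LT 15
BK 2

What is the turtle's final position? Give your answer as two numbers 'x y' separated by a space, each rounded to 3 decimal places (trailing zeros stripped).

Answer: -38.077 51.528

Derivation:
Executing turtle program step by step:
Start: pos=(0,0), heading=0, pen down
RT 45: heading 0 -> 315
RT 144: heading 315 -> 171
RT 45: heading 171 -> 126
REPEAT 3 [
  -- iteration 1/3 --
  FD 13: (0,0) -> (-7.641,10.517) [heading=126, draw]
  FD 9: (-7.641,10.517) -> (-12.931,17.798) [heading=126, draw]
  -- iteration 2/3 --
  FD 13: (-12.931,17.798) -> (-20.572,28.316) [heading=126, draw]
  FD 9: (-20.572,28.316) -> (-25.863,35.597) [heading=126, draw]
  -- iteration 3/3 --
  FD 13: (-25.863,35.597) -> (-33.504,46.114) [heading=126, draw]
  FD 9: (-33.504,46.114) -> (-38.794,53.395) [heading=126, draw]
]
RT 30: heading 126 -> 96
LT 15: heading 96 -> 111
BK 2: (-38.794,53.395) -> (-38.077,51.528) [heading=111, draw]
Final: pos=(-38.077,51.528), heading=111, 7 segment(s) drawn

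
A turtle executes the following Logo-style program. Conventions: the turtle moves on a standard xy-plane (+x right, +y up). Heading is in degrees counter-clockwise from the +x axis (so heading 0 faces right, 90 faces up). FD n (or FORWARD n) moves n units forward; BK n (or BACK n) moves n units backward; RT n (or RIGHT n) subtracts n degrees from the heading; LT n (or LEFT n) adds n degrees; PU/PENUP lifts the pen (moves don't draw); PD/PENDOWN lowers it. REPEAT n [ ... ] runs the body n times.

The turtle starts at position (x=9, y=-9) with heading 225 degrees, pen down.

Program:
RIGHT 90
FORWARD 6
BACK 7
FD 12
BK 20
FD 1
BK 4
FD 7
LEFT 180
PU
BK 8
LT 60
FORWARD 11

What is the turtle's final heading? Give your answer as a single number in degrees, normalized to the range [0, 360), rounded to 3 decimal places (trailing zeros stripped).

Executing turtle program step by step:
Start: pos=(9,-9), heading=225, pen down
RT 90: heading 225 -> 135
FD 6: (9,-9) -> (4.757,-4.757) [heading=135, draw]
BK 7: (4.757,-4.757) -> (9.707,-9.707) [heading=135, draw]
FD 12: (9.707,-9.707) -> (1.222,-1.222) [heading=135, draw]
BK 20: (1.222,-1.222) -> (15.364,-15.364) [heading=135, draw]
FD 1: (15.364,-15.364) -> (14.657,-14.657) [heading=135, draw]
BK 4: (14.657,-14.657) -> (17.485,-17.485) [heading=135, draw]
FD 7: (17.485,-17.485) -> (12.536,-12.536) [heading=135, draw]
LT 180: heading 135 -> 315
PU: pen up
BK 8: (12.536,-12.536) -> (6.879,-6.879) [heading=315, move]
LT 60: heading 315 -> 15
FD 11: (6.879,-6.879) -> (17.504,-4.032) [heading=15, move]
Final: pos=(17.504,-4.032), heading=15, 7 segment(s) drawn

Answer: 15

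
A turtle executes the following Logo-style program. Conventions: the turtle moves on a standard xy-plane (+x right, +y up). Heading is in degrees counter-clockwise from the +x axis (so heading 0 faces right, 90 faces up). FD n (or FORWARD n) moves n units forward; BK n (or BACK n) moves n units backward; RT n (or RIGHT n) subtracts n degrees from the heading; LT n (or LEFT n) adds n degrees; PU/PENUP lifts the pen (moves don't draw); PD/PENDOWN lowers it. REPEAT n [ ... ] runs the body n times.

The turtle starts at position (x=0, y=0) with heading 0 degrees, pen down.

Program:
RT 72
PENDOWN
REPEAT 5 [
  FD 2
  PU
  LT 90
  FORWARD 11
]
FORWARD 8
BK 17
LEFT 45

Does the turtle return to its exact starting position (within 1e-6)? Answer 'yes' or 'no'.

Executing turtle program step by step:
Start: pos=(0,0), heading=0, pen down
RT 72: heading 0 -> 288
PD: pen down
REPEAT 5 [
  -- iteration 1/5 --
  FD 2: (0,0) -> (0.618,-1.902) [heading=288, draw]
  PU: pen up
  LT 90: heading 288 -> 18
  FD 11: (0.618,-1.902) -> (11.08,1.497) [heading=18, move]
  -- iteration 2/5 --
  FD 2: (11.08,1.497) -> (12.982,2.115) [heading=18, move]
  PU: pen up
  LT 90: heading 18 -> 108
  FD 11: (12.982,2.115) -> (9.583,12.577) [heading=108, move]
  -- iteration 3/5 --
  FD 2: (9.583,12.577) -> (8.965,14.479) [heading=108, move]
  PU: pen up
  LT 90: heading 108 -> 198
  FD 11: (8.965,14.479) -> (-1.497,11.08) [heading=198, move]
  -- iteration 4/5 --
  FD 2: (-1.497,11.08) -> (-3.399,10.462) [heading=198, move]
  PU: pen up
  LT 90: heading 198 -> 288
  FD 11: (-3.399,10.462) -> (0,0) [heading=288, move]
  -- iteration 5/5 --
  FD 2: (0,0) -> (0.618,-1.902) [heading=288, move]
  PU: pen up
  LT 90: heading 288 -> 18
  FD 11: (0.618,-1.902) -> (11.08,1.497) [heading=18, move]
]
FD 8: (11.08,1.497) -> (18.688,3.969) [heading=18, move]
BK 17: (18.688,3.969) -> (2.52,-1.284) [heading=18, move]
LT 45: heading 18 -> 63
Final: pos=(2.52,-1.284), heading=63, 1 segment(s) drawn

Start position: (0, 0)
Final position: (2.52, -1.284)
Distance = 2.828; >= 1e-6 -> NOT closed

Answer: no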